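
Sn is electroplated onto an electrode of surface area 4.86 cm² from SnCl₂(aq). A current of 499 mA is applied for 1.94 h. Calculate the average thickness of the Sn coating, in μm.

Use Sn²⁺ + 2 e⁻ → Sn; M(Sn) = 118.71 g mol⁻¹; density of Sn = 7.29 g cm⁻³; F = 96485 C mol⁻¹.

605 μm

Q = I·t = 0.4990 × 6984.0 = 3485 C; n(e⁻) = 0.03612 mol.
n(Sn) = n(e⁻)/2 = 0.01806 mol, so m = 0.01806 × 118.71 = 2.144 g.
Volume = m/ρ = 2.144 / 7.29 = 0.2941 cm³.
Thickness = V/A = 0.2941 / 4.86 = 0.0605 cm = 605 μm.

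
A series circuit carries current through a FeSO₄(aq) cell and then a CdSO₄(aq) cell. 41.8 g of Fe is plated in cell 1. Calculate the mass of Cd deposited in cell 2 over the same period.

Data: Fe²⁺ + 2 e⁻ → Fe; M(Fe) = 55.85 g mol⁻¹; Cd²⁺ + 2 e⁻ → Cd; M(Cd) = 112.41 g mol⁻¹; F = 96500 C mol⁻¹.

n(Fe) = 41.8 / 55.85 = 0.7484 mol.
Since Fe²⁺ + 2 e⁻ → Fe, n(e⁻) passed = 2 × 0.7484 = 1.497 mol.
Cells in series carry the same charge, so the same 1.497 mol of electrons passes through cell 2.
Cd²⁺ + 2 e⁻ → Cd, so n(Cd) = 1.497 / 2 = 0.7484 mol.
m(Cd) = 0.7484 × 112.41 = 84.1 g.

84.1 g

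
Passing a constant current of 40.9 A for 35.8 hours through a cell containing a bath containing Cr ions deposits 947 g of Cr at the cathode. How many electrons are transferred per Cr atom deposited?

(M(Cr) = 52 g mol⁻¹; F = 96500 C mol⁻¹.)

3

Q = I·t = 40.90 A × 128880 s = 5271000 C, so n(e⁻) = 5271000/96500 = 54.62 mol.
n(Cr) deposited = 947 / 52 = 18.21 mol.
Electrons per atom = n(e⁻)/n(Cr) = 54.62 / 18.21 = 3.00 ≈ 3, so the ion is Cr³⁺.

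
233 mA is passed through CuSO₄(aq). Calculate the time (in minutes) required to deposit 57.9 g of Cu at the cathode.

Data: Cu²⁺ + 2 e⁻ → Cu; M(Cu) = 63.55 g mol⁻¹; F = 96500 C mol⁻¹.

n(Cu) = m/M = 57.9 / 63.55 = 0.9111 mol.
Each Cu atom requires 2 electrons, so n(e⁻) = 2 × 0.9111 = 1.822 mol.
Q = n(e⁻)·F = 1.822 × 96500 = 175800 C.
t = Q/I = 175800 / 0.2330 A = 754700 s = 12600 min.

12600 min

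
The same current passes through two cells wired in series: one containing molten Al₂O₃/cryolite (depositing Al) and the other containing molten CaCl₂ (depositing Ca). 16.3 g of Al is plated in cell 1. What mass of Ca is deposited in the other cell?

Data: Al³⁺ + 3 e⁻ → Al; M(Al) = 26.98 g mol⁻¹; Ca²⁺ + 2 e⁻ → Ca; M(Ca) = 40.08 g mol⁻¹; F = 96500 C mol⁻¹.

36.3 g

n(Al) = 16.3 / 26.98 = 0.6042 mol.
Since Al³⁺ + 3 e⁻ → Al, n(e⁻) passed = 3 × 0.6042 = 1.812 mol.
Cells in series carry the same charge, so the same 1.812 mol of electrons passes through cell 2.
Ca²⁺ + 2 e⁻ → Ca, so n(Ca) = 1.812 / 2 = 0.9062 mol.
m(Ca) = 0.9062 × 40.08 = 36.3 g.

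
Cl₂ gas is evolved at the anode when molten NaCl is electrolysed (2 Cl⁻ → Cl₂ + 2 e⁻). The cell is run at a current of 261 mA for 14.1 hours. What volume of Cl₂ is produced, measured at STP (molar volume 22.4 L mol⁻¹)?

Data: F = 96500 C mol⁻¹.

Q = I·t = 0.2610 A × 50760 s = 13250 C.
n(e⁻) = Q/F = 13250 / 96500 = 0.1373 mol.
2 electrons are transferred per Cl₂ molecule, so n(Cl₂) = 0.1373 / 2 = 0.06864 mol.
V = n × V_m = 0.06864 × 22.4 = 1.54 L.

1.54 L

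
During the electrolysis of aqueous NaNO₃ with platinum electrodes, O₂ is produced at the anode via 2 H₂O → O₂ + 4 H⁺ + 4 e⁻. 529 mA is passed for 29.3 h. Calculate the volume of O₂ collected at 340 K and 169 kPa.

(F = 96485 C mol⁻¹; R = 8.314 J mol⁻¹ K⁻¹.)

2.42 L

Q = I·t = 0.5290 A × 105480 s = 55800 C.
n(e⁻) = Q/F = 55800 / 96485 = 0.5783 mol.
4 electrons are transferred per O₂ molecule, so n(O₂) = 0.5783 / 4 = 0.1446 mol.
V = nRT/P = (0.1446 × 8.314 × 340) / (169 × 10³ Pa) = 0.00242 m³ = 2.42 L.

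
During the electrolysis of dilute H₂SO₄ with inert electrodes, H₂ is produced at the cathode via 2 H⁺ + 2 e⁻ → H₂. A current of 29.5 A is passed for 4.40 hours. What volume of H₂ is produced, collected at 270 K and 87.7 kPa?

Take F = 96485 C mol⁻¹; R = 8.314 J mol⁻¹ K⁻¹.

Q = I·t = 29.50 A × 15840 s = 467300 C.
n(e⁻) = Q/F = 467300 / 96485 = 4.843 mol.
2 electrons are transferred per H₂ molecule, so n(H₂) = 4.843 / 2 = 2.422 mol.
V = nRT/P = (2.422 × 8.314 × 270) / (87.7 × 10³ Pa) = 0.0620 m³ = 62.0 L.

62.0 L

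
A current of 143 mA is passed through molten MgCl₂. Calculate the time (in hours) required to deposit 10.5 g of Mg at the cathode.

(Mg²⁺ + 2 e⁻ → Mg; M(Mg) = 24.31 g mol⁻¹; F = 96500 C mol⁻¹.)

162 h

n(Mg) = m/M = 10.5 / 24.31 = 0.4319 mol.
Each Mg atom requires 2 electrons, so n(e⁻) = 2 × 0.4319 = 0.8638 mol.
Q = n(e⁻)·F = 0.8638 × 96500 = 83360 C.
t = Q/I = 83360 / 0.1430 A = 582900 s = 162 h.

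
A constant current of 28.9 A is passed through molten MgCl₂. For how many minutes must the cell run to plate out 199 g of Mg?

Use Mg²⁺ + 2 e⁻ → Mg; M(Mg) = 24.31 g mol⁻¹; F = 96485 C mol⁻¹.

911 min

n(Mg) = m/M = 199 / 24.31 = 8.186 mol.
Each Mg atom requires 2 electrons, so n(e⁻) = 2 × 8.186 = 16.37 mol.
Q = n(e⁻)·F = 16.37 × 96485 = 1580000 C.
t = Q/I = 1580000 / 28.90 A = 54660 s = 911 min.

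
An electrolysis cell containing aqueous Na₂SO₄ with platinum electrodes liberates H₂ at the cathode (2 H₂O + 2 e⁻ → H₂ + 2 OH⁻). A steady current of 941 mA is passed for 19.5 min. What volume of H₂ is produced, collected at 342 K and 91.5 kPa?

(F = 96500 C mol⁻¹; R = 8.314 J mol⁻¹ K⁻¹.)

Q = I·t = 0.9410 A × 1170.0 s = 1101 C.
n(e⁻) = Q/F = 1101 / 96500 = 0.01141 mol.
2 electrons are transferred per H₂ molecule, so n(H₂) = 0.01141 / 2 = 0.005705 mol.
V = nRT/P = (0.005705 × 8.314 × 342) / (91.5 × 10³ Pa) = 1.77 × 10⁻⁴ m³ = 0.177 L.

0.177 L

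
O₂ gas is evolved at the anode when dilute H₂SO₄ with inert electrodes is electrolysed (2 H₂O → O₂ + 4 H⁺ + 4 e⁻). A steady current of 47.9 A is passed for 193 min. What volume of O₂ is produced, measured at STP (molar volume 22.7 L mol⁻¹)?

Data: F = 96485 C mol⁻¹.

Q = I·t = 47.90 A × 11580 s = 554700 C.
n(e⁻) = Q/F = 554700 / 96485 = 5.749 mol.
4 electrons are transferred per O₂ molecule, so n(O₂) = 5.749 / 4 = 1.437 mol.
V = n × V_m = 1.437 × 22.7 = 32.6 L.

32.6 L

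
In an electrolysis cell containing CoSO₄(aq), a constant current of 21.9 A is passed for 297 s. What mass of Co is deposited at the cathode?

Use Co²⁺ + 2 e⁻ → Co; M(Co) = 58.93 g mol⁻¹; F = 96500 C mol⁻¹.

Q = I·t = 21.90 A × 297.00 s = 6504 C.
n(e⁻) = Q/F = 6504 / 96500 = 0.06740 mol.
Co²⁺ + 2 e⁻ → Co, so n(Co) = n(e⁻)/2 = 0.03370 mol.
m = n·M = 0.03370 × 58.93 = 1.99 g.

1.99 g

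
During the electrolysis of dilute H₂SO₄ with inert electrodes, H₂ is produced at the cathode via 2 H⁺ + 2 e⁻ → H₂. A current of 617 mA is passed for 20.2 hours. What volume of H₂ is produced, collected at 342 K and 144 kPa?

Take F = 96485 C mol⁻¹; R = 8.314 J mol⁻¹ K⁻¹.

Q = I·t = 0.6170 A × 72720 s = 44870 C.
n(e⁻) = Q/F = 44870 / 96485 = 0.4650 mol.
2 electrons are transferred per H₂ molecule, so n(H₂) = 0.4650 / 2 = 0.2325 mol.
V = nRT/P = (0.2325 × 8.314 × 342) / (144 × 10³ Pa) = 0.00459 m³ = 4.59 L.

4.59 L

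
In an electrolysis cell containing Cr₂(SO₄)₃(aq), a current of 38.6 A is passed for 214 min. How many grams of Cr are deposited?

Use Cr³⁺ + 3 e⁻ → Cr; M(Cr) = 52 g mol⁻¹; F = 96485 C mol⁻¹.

Q = I·t = 38.60 A × 12840 s = 495600 C.
n(e⁻) = Q/F = 495600 / 96485 = 5.137 mol.
Cr³⁺ + 3 e⁻ → Cr, so n(Cr) = n(e⁻)/3 = 1.712 mol.
m = n·M = 1.712 × 52 = 89.0 g.

89.0 g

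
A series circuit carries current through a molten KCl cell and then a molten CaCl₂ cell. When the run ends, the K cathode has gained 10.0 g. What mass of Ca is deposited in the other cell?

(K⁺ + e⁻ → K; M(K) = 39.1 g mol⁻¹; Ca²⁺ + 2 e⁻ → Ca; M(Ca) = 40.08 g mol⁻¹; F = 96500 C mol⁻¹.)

5.13 g

n(K) = 10.0 / 39.1 = 0.2558 mol.
Since K⁺ + e⁻ → K, n(e⁻) passed = 1 × 0.2558 = 0.2558 mol.
Cells in series carry the same charge, so the same 0.2558 mol of electrons passes through cell 2.
Ca²⁺ + 2 e⁻ → Ca, so n(Ca) = 0.2558 / 2 = 0.1279 mol.
m(Ca) = 0.1279 × 40.08 = 5.13 g.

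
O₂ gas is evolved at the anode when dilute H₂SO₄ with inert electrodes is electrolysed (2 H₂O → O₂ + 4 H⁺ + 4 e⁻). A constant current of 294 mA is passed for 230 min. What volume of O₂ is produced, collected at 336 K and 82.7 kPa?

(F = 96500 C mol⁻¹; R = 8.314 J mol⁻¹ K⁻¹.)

0.355 L

Q = I·t = 0.2940 A × 13800 s = 4057 C.
n(e⁻) = Q/F = 4057 / 96500 = 0.04204 mol.
4 electrons are transferred per O₂ molecule, so n(O₂) = 0.04204 / 4 = 0.01051 mol.
V = nRT/P = (0.01051 × 8.314 × 336) / (82.7 × 10³ Pa) = 3.55 × 10⁻⁴ m³ = 0.355 L.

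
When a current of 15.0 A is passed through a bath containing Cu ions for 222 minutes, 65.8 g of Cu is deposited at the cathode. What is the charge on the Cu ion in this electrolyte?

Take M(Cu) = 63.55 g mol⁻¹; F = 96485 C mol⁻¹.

+2

Q = I·t = 15.00 A × 13320 s = 199800 C, so n(e⁻) = 199800/96485 = 2.071 mol.
n(Cu) deposited = 65.8 / 63.55 = 1.035 mol.
Electrons per atom = n(e⁻)/n(Cu) = 2.071 / 1.035 = 2.00 ≈ 2, so the ion is Cu²⁺.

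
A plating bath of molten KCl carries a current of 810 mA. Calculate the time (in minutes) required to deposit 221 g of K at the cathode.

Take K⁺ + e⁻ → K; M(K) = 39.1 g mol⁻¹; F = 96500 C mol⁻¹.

11200 min

n(K) = m/M = 221 / 39.1 = 5.652 mol.
Each K atom requires 1 electron, so n(e⁻) = 1 × 5.652 = 5.652 mol.
Q = n(e⁻)·F = 5.652 × 96500 = 545400 C.
t = Q/I = 545400 / 0.8100 A = 673400 s = 11200 min.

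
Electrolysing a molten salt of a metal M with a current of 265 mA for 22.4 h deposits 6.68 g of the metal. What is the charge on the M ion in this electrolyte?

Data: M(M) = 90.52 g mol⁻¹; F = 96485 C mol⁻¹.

+3

Q = I·t = 0.2650 A × 80640 s = 21370 C, so n(e⁻) = 21370/96485 = 0.2215 mol.
n(M) deposited = 6.68 / 90.52 = 0.07380 mol.
Electrons per atom = n(e⁻)/n(M) = 0.2215 / 0.07380 = 3.00 ≈ 3, so the ion is M³⁺.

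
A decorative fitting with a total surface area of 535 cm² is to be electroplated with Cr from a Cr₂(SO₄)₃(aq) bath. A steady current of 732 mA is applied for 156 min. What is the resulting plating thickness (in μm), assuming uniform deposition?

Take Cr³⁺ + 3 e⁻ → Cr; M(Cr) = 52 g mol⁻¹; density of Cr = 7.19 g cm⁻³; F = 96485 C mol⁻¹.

Q = I·t = 0.7320 × 9360.0 = 6852 C; n(e⁻) = 0.07101 mol.
n(Cr) = n(e⁻)/3 = 0.02367 mol, so m = 0.02367 × 52 = 1.231 g.
Volume = m/ρ = 1.231 / 7.19 = 0.1712 cm³.
Thickness = V/A = 0.1712 / 535 = 3.20 × 10⁻⁴ cm = 3.20 μm.

3.20 μm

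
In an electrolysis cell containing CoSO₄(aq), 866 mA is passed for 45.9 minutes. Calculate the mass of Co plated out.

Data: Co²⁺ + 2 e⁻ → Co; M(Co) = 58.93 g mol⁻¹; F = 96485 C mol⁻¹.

Q = I·t = 0.8660 A × 2754.0 s = 2385 C.
n(e⁻) = Q/F = 2385 / 96485 = 0.02472 mol.
Co²⁺ + 2 e⁻ → Co, so n(Co) = n(e⁻)/2 = 0.01236 mol.
m = n·M = 0.01236 × 58.93 = 0.728 g.

0.728 g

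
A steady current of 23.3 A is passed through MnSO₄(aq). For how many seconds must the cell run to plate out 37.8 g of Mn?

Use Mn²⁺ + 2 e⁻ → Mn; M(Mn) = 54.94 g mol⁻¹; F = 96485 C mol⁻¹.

5700 s

n(Mn) = m/M = 37.8 / 54.94 = 0.6880 mol.
Each Mn atom requires 2 electrons, so n(e⁻) = 2 × 0.6880 = 1.376 mol.
Q = n(e⁻)·F = 1.376 × 96485 = 132800 C.
t = Q/I = 132800 / 23.30 A = 5698 s.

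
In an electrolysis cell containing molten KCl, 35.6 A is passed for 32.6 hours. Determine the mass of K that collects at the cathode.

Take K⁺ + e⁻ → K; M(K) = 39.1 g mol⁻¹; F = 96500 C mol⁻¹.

Q = I·t = 35.60 A × 117360 s = 4178000 C.
n(e⁻) = Q/F = 4178000 / 96500 = 43.30 mol.
K⁺ + e⁻ → K, so n(K) = n(e⁻)/1 = 43.30 mol.
m = n·M = 43.30 × 39.1 = 1690 g.

1690 g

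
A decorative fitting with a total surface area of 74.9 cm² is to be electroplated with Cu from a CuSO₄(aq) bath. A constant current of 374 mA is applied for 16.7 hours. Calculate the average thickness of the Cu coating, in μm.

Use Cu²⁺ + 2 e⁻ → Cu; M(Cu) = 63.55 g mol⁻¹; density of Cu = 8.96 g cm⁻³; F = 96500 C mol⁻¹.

Q = I·t = 0.3740 × 60120 = 22480 C; n(e⁻) = 0.2330 mol.
n(Cu) = n(e⁻)/2 = 0.1165 mol, so m = 0.1165 × 63.55 = 7.404 g.
Volume = m/ρ = 7.404 / 8.96 = 0.8263 cm³.
Thickness = V/A = 0.8263 / 74.9 = 0.0110 cm = 110 μm.

110 μm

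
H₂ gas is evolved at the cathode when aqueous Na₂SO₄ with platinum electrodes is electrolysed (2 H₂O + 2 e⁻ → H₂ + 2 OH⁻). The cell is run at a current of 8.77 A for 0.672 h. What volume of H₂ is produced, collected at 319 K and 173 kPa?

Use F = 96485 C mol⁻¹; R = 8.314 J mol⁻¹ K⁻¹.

1.69 L

Q = I·t = 8.770 A × 2419.2 s = 21220 C.
n(e⁻) = Q/F = 21220 / 96485 = 0.2199 mol.
2 electrons are transferred per H₂ molecule, so n(H₂) = 0.2199 / 2 = 0.1099 mol.
V = nRT/P = (0.1099 × 8.314 × 319) / (173 × 10³ Pa) = 0.00169 m³ = 1.69 L.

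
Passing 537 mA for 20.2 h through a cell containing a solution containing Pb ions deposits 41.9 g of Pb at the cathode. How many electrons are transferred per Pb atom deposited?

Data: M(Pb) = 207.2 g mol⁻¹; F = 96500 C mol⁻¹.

2

Q = I·t = 0.5370 A × 72720 s = 39050 C, so n(e⁻) = 39050/96500 = 0.4047 mol.
n(Pb) deposited = 41.9 / 207.2 = 0.2022 mol.
Electrons per atom = n(e⁻)/n(Pb) = 0.4047 / 0.2022 = 2.00 ≈ 2, so the ion is Pb²⁺.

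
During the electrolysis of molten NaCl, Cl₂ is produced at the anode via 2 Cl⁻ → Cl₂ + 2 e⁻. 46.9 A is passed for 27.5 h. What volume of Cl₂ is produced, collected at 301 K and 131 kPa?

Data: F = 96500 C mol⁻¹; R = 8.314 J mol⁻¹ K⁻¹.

460 L

Q = I·t = 46.90 A × 99000 s = 4643000 C.
n(e⁻) = Q/F = 4643000 / 96500 = 48.12 mol.
2 electrons are transferred per Cl₂ molecule, so n(Cl₂) = 48.12 / 2 = 24.06 mol.
V = nRT/P = (24.06 × 8.314 × 301) / (131 × 10³ Pa) = 0.460 m³ = 460 L.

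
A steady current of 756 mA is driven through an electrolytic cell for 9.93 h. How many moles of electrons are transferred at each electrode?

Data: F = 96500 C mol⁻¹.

0.280 mol

Q = I·t = 0.7560 A × 35748 s = 27030 C.
n(e⁻) = Q/F = 27030 / 96500 = 0.280 mol.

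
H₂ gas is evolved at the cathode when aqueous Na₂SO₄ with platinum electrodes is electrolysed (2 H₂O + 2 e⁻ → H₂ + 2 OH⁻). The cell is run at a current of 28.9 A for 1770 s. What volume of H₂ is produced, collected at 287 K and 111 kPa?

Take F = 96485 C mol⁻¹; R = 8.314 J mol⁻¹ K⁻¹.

Q = I·t = 28.90 A × 1770.0 s = 51150 C.
n(e⁻) = Q/F = 51150 / 96485 = 0.5302 mol.
2 electrons are transferred per H₂ molecule, so n(H₂) = 0.5302 / 2 = 0.2651 mol.
V = nRT/P = (0.2651 × 8.314 × 287) / (111 × 10³ Pa) = 0.00570 m³ = 5.70 L.

5.70 L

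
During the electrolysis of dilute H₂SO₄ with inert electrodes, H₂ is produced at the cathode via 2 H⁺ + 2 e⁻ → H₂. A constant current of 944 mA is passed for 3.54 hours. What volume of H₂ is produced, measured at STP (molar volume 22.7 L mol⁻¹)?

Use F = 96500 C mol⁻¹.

1.41 L

Q = I·t = 0.9440 A × 12744 s = 12030 C.
n(e⁻) = Q/F = 12030 / 96500 = 0.1247 mol.
2 electrons are transferred per H₂ molecule, so n(H₂) = 0.1247 / 2 = 0.06233 mol.
V = n × V_m = 0.06233 × 22.7 = 1.41 L.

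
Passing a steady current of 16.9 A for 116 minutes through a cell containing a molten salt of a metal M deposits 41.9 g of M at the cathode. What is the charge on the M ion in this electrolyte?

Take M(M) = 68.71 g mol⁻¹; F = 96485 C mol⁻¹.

+2

Q = I·t = 16.90 A × 6960.0 s = 117600 C, so n(e⁻) = 117600/96485 = 1.219 mol.
n(M) deposited = 41.9 / 68.71 = 0.6098 mol.
Electrons per atom = n(e⁻)/n(M) = 1.219 / 0.6098 = 2.00 ≈ 2, so the ion is M²⁺.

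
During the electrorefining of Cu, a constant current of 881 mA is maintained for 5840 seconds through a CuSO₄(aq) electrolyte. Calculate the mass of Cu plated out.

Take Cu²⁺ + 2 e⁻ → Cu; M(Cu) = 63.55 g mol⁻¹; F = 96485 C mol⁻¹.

1.69 g

Q = I·t = 0.8810 A × 5840.0 s = 5145 C.
n(e⁻) = Q/F = 5145 / 96485 = 0.05332 mol.
Cu²⁺ + 2 e⁻ → Cu, so n(Cu) = n(e⁻)/2 = 0.02666 mol.
m = n·M = 0.02666 × 63.55 = 1.69 g.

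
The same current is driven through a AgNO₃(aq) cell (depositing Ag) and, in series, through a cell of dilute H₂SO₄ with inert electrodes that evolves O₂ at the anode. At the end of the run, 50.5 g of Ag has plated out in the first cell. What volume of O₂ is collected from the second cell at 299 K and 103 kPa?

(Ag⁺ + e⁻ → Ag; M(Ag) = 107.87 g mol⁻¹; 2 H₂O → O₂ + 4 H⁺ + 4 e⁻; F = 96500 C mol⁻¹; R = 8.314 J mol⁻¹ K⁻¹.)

2.82 L

n(Ag) = 50.5 / 107.87 = 0.4682 mol, so n(e⁻) = 1 × 0.4682 = 0.4682 mol.
The cells are in series, so the same 0.4682 mol of electrons passes through the second cell.
2 H₂O → O₂ + 4 H⁺ + 4 e⁻ — 4 mol e⁻ per mol O₂, so n(O₂) = 0.4682/4 = 0.1170 mol.
V = nRT/P = (0.1170 × 8.314 × 299) / (103 × 10³) = 0.00282 m³ = 2.82 L.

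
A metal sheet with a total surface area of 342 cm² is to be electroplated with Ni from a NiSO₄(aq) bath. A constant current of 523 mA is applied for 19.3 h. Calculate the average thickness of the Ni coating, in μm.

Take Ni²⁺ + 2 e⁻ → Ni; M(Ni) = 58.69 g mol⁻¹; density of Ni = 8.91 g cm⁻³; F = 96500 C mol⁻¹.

Q = I·t = 0.5230 × 69480 = 36340 C; n(e⁻) = 0.3766 mol.
n(Ni) = n(e⁻)/2 = 0.1883 mol, so m = 0.1883 × 58.69 = 11.05 g.
Volume = m/ρ = 11.05 / 8.91 = 1.240 cm³.
Thickness = V/A = 1.240 / 342 = 0.00363 cm = 36.3 μm.

36.3 μm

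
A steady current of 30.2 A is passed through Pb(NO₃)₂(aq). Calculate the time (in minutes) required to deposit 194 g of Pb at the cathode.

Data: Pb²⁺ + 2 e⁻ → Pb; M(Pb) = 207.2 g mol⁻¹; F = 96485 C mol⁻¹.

n(Pb) = m/M = 194 / 207.2 = 0.9363 mol.
Each Pb atom requires 2 electrons, so n(e⁻) = 2 × 0.9363 = 1.873 mol.
Q = n(e⁻)·F = 1.873 × 96485 = 180700 C.
t = Q/I = 180700 / 30.20 A = 5983 s = 99.7 min.

99.7 min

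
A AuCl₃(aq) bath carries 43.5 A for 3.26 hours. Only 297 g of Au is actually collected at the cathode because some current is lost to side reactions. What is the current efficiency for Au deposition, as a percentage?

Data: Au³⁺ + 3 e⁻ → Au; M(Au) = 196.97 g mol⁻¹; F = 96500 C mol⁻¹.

85.5 %

Q = I·t = 43.50 × 11736 = 510500 C; n(e⁻) = 510500/96500 = 5.290 mol.
Theoretical n(Au) = n(e⁻)/3 = 1.763 mol, i.e. m_theo = 1.763 × 196.97 = 347.3 g.
Efficiency = m_actual / m_theo = 297 / 347.3 = 85.5 %.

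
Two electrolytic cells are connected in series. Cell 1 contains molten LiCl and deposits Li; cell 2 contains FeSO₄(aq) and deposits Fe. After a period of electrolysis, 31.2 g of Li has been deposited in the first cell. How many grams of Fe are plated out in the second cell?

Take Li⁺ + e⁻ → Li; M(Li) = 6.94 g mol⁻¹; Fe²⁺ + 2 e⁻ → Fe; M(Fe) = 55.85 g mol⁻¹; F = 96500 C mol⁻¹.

n(Li) = 31.2 / 6.94 = 4.496 mol.
Since Li⁺ + e⁻ → Li, n(e⁻) passed = 1 × 4.496 = 4.496 mol.
Cells in series carry the same charge, so the same 4.496 mol of electrons passes through cell 2.
Fe²⁺ + 2 e⁻ → Fe, so n(Fe) = 4.496 / 2 = 2.248 mol.
m(Fe) = 2.248 × 55.85 = 126 g.

126 g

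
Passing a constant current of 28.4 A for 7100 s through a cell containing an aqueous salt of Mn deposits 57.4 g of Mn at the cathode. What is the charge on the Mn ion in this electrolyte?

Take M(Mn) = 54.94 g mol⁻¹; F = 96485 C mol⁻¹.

+2

Q = I·t = 28.40 A × 7100.0 s = 201600 C, so n(e⁻) = 201600/96485 = 2.090 mol.
n(Mn) deposited = 57.4 / 54.94 = 1.045 mol.
Electrons per atom = n(e⁻)/n(Mn) = 2.090 / 1.045 = 2.00 ≈ 2, so the ion is Mn²⁺.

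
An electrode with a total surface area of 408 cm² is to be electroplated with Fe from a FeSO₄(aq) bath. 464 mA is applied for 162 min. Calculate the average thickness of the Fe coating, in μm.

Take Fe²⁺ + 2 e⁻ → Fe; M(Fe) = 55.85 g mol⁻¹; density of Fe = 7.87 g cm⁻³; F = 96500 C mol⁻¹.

Q = I·t = 0.4640 × 9720.0 = 4510 C; n(e⁻) = 0.04674 mol.
n(Fe) = n(e⁻)/2 = 0.02337 mol, so m = 0.02337 × 55.85 = 1.305 g.
Volume = m/ρ = 1.305 / 7.87 = 0.1658 cm³.
Thickness = V/A = 0.1658 / 408 = 4.06 × 10⁻⁴ cm = 4.06 μm.

4.06 μm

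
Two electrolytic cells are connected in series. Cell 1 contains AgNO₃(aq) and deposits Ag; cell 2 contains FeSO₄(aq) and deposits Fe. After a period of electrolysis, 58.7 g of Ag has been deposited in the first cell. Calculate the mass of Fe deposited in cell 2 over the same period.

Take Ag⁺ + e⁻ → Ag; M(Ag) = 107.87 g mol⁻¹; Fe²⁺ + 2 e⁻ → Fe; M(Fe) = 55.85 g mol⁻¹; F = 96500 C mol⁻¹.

15.2 g

n(Ag) = 58.7 / 107.87 = 0.5442 mol.
Since Ag⁺ + e⁻ → Ag, n(e⁻) passed = 1 × 0.5442 = 0.5442 mol.
Cells in series carry the same charge, so the same 0.5442 mol of electrons passes through cell 2.
Fe²⁺ + 2 e⁻ → Fe, so n(Fe) = 0.5442 / 2 = 0.2721 mol.
m(Fe) = 0.2721 × 55.85 = 15.2 g.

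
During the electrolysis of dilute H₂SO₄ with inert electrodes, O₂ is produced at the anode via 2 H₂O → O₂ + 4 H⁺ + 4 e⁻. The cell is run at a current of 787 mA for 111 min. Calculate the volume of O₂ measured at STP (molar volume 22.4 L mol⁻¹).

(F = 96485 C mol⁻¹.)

Q = I·t = 0.7870 A × 6660.0 s = 5241 C.
n(e⁻) = Q/F = 5241 / 96485 = 0.05432 mol.
4 electrons are transferred per O₂ molecule, so n(O₂) = 0.05432 / 4 = 0.01358 mol.
V = n × V_m = 0.01358 × 22.4 = 0.304 L.

0.304 L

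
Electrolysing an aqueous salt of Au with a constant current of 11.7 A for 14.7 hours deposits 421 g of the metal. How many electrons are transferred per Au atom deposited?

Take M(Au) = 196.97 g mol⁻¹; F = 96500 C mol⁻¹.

Q = I·t = 11.70 A × 52920 s = 619200 C, so n(e⁻) = 619200/96500 = 6.416 mol.
n(Au) deposited = 421 / 196.97 = 2.137 mol.
Electrons per atom = n(e⁻)/n(Au) = 6.416 / 2.137 = 3.00 ≈ 3, so the ion is Au³⁺.

3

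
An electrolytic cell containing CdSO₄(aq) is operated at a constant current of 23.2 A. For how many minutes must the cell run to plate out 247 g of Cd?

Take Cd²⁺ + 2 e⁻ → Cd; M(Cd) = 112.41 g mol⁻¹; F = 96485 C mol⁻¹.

305 min

n(Cd) = m/M = 247 / 112.41 = 2.197 mol.
Each Cd atom requires 2 electrons, so n(e⁻) = 2 × 2.197 = 4.395 mol.
Q = n(e⁻)·F = 4.395 × 96485 = 424000 C.
t = Q/I = 424000 / 23.20 A = 18280 s = 305 min.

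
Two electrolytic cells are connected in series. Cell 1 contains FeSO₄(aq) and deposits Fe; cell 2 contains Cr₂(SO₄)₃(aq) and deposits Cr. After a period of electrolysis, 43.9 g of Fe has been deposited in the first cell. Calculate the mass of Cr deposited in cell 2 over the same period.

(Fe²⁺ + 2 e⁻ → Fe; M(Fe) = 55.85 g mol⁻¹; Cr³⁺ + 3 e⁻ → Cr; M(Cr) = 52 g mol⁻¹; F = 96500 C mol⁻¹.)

n(Fe) = 43.9 / 55.85 = 0.7860 mol.
Since Fe²⁺ + 2 e⁻ → Fe, n(e⁻) passed = 2 × 0.7860 = 1.572 mol.
Cells in series carry the same charge, so the same 1.572 mol of electrons passes through cell 2.
Cr³⁺ + 3 e⁻ → Cr, so n(Cr) = 1.572 / 3 = 0.5240 mol.
m(Cr) = 0.5240 × 52 = 27.2 g.

27.2 g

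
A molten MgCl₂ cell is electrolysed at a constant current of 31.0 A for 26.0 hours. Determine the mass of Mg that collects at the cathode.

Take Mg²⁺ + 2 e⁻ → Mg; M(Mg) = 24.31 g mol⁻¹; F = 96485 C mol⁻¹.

Q = I·t = 31.00 A × 93600 s = 2902000 C.
n(e⁻) = Q/F = 2902000 / 96485 = 30.07 mol.
Mg²⁺ + 2 e⁻ → Mg, so n(Mg) = n(e⁻)/2 = 15.04 mol.
m = n·M = 15.04 × 24.31 = 366 g.

366 g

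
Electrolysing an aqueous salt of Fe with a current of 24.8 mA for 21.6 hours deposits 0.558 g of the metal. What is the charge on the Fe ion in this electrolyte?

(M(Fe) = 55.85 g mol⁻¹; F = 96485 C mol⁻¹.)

+2

Q = I·t = 0.02480 A × 77760 s = 1928 C, so n(e⁻) = 1928/96485 = 0.01999 mol.
n(Fe) deposited = 0.558 / 55.85 = 0.009991 mol.
Electrons per atom = n(e⁻)/n(Fe) = 0.01999 / 0.009991 = 2.00 ≈ 2, so the ion is Fe²⁺.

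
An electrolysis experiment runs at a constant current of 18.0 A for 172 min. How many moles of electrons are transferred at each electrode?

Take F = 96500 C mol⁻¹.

Q = I·t = 18.00 A × 10320 s = 185800 C.
n(e⁻) = Q/F = 185800 / 96500 = 1.92 mol.

1.92 mol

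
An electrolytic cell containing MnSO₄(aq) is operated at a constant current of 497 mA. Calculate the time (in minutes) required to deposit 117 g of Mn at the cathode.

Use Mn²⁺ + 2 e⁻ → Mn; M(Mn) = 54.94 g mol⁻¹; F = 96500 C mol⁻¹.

n(Mn) = m/M = 117 / 54.94 = 2.130 mol.
Each Mn atom requires 2 electrons, so n(e⁻) = 2 × 2.130 = 4.259 mol.
Q = n(e⁻)·F = 4.259 × 96500 = 411000 C.
t = Q/I = 411000 / 0.4970 A = 827000 s = 13800 min.

13800 min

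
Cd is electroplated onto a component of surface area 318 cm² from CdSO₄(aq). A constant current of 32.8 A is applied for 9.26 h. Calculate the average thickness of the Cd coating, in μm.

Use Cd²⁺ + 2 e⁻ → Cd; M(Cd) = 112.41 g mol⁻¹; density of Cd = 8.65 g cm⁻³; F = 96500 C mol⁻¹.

2320 μm

Q = I·t = 32.80 × 33336 = 1093000 C; n(e⁻) = 11.33 mol.
n(Cd) = n(e⁻)/2 = 5.665 mol, so m = 5.665 × 112.41 = 636.8 g.
Volume = m/ρ = 636.8 / 8.65 = 73.62 cm³.
Thickness = V/A = 73.62 / 318 = 0.232 cm = 2320 μm.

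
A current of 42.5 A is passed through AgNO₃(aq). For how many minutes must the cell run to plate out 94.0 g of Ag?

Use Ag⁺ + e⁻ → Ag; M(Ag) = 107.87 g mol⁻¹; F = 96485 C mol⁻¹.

n(Ag) = m/M = 94.0 / 107.87 = 0.8714 mol.
Each Ag atom requires 1 electron, so n(e⁻) = 1 × 0.8714 = 0.8714 mol.
Q = n(e⁻)·F = 0.8714 × 96485 = 84080 C.
t = Q/I = 84080 / 42.50 A = 1978 s = 33.0 min.

33.0 min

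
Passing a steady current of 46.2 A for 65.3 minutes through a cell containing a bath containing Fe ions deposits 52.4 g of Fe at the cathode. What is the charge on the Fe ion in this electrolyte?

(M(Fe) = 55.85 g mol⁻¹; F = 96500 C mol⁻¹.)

+2

Q = I·t = 46.20 A × 3918.0 s = 181000 C, so n(e⁻) = 181000/96500 = 1.876 mol.
n(Fe) deposited = 52.4 / 55.85 = 0.9382 mol.
Electrons per atom = n(e⁻)/n(Fe) = 1.876 / 0.9382 = 2.00 ≈ 2, so the ion is Fe²⁺.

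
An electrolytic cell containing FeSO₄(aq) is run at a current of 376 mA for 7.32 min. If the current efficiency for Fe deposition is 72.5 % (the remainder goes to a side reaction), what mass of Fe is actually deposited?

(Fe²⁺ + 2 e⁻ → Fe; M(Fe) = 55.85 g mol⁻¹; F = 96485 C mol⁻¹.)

0.0347 g

Q = I·t = 0.3760 × 439.20 = 165.1 C.
n(e⁻) = 165.1/96485 = 0.001712 mol; theoretically n(Fe) = 0.001712/2 = 0.0008558 mol, m_theo = 0.04780 g.
At 72.5 % efficiency, m_actual = 0.725 × 0.04780 = 0.0347 g.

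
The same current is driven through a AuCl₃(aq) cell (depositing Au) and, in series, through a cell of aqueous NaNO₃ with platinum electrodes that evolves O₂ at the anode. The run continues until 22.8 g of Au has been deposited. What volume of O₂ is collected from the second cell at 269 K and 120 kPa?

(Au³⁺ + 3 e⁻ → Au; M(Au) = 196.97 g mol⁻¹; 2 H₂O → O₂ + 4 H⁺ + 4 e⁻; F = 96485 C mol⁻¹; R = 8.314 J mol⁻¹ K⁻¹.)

1.62 L

n(Au) = 22.8 / 196.97 = 0.1158 mol, so n(e⁻) = 3 × 0.1158 = 0.3473 mol.
The cells are in series, so the same 0.3473 mol of electrons passes through the second cell.
2 H₂O → O₂ + 4 H⁺ + 4 e⁻ — 4 mol e⁻ per mol O₂, so n(O₂) = 0.3473/4 = 0.08682 mol.
V = nRT/P = (0.08682 × 8.314 × 269) / (120 × 10³) = 0.00162 m³ = 1.62 L.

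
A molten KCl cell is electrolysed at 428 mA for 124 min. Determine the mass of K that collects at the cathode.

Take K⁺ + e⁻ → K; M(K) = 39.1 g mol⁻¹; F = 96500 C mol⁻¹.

1.29 g

Q = I·t = 0.4280 A × 7440.0 s = 3184 C.
n(e⁻) = Q/F = 3184 / 96500 = 0.03300 mol.
K⁺ + e⁻ → K, so n(K) = n(e⁻)/1 = 0.03300 mol.
m = n·M = 0.03300 × 39.1 = 1.29 g.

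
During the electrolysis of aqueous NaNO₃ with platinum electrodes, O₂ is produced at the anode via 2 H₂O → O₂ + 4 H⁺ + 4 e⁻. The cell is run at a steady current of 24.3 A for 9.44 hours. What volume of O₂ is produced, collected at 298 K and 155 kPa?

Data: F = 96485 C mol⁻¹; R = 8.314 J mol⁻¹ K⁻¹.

Q = I·t = 24.30 A × 33984 s = 825800 C.
n(e⁻) = Q/F = 825800 / 96485 = 8.559 mol.
4 electrons are transferred per O₂ molecule, so n(O₂) = 8.559 / 4 = 2.140 mol.
V = nRT/P = (2.140 × 8.314 × 298) / (155 × 10³ Pa) = 0.0342 m³ = 34.2 L.

34.2 L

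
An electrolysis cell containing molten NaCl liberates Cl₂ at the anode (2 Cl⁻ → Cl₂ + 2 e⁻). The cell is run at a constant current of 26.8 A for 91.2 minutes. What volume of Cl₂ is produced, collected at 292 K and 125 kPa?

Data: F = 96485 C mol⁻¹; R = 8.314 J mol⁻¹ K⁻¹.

14.8 L

Q = I·t = 26.80 A × 5472.0 s = 146600 C.
n(e⁻) = Q/F = 146600 / 96485 = 1.520 mol.
2 electrons are transferred per Cl₂ molecule, so n(Cl₂) = 1.520 / 2 = 0.7600 mol.
V = nRT/P = (0.7600 × 8.314 × 292) / (125 × 10³ Pa) = 0.0148 m³ = 14.8 L.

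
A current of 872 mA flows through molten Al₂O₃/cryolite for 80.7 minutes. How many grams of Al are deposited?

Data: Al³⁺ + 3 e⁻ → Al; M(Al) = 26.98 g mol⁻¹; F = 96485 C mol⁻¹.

Q = I·t = 0.8720 A × 4842.0 s = 4222 C.
n(e⁻) = Q/F = 4222 / 96485 = 0.04376 mol.
Al³⁺ + 3 e⁻ → Al, so n(Al) = n(e⁻)/3 = 0.01459 mol.
m = n·M = 0.01459 × 26.98 = 0.394 g.

0.394 g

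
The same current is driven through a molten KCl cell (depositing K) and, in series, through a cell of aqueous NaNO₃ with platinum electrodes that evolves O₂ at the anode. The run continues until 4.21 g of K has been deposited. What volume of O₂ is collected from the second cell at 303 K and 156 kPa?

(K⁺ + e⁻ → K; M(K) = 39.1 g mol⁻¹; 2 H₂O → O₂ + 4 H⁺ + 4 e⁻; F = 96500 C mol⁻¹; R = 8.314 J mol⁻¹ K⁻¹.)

n(K) = 4.21 / 39.1 = 0.1077 mol, so n(e⁻) = 1 × 0.1077 = 0.1077 mol.
The cells are in series, so the same 0.1077 mol of electrons passes through the second cell.
2 H₂O → O₂ + 4 H⁺ + 4 e⁻ — 4 mol e⁻ per mol O₂, so n(O₂) = 0.1077/4 = 0.02692 mol.
V = nRT/P = (0.02692 × 8.314 × 303) / (156 × 10³) = 4.35 × 10⁻⁴ m³ = 0.435 L.

0.435 L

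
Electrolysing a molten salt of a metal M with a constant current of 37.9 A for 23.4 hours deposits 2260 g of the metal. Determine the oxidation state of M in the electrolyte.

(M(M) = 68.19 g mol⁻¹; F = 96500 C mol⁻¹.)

Q = I·t = 37.90 A × 84240 s = 3193000 C, so n(e⁻) = 3193000/96500 = 33.08 mol.
n(M) deposited = 2260 / 68.19 = 33.14 mol.
Electrons per atom = n(e⁻)/n(M) = 33.08 / 33.14 = 0.998 ≈ 1, so the ion is M⁺.

+1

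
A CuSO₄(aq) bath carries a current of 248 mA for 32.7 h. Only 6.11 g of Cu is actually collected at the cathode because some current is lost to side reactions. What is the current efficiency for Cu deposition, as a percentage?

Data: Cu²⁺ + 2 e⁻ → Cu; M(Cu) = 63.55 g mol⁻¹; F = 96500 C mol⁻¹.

Q = I·t = 0.2480 × 117720 = 29190 C; n(e⁻) = 29190/96500 = 0.3025 mol.
Theoretical n(Cu) = n(e⁻)/2 = 0.1513 mol, i.e. m_theo = 0.1513 × 63.55 = 9.613 g.
Efficiency = m_actual / m_theo = 6.11 / 9.613 = 63.6 %.

63.6 %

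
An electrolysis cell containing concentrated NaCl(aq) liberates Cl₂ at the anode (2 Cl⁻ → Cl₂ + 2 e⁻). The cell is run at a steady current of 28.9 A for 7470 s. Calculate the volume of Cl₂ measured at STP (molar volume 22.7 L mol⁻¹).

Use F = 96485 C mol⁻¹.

25.4 L

Q = I·t = 28.90 A × 7470.0 s = 215900 C.
n(e⁻) = Q/F = 215900 / 96485 = 2.237 mol.
2 electrons are transferred per Cl₂ molecule, so n(Cl₂) = 2.237 / 2 = 1.119 mol.
V = n × V_m = 1.119 × 22.7 = 25.4 L.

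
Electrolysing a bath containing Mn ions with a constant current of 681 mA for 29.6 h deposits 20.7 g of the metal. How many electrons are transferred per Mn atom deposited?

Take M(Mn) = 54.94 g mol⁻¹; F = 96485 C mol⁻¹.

Q = I·t = 0.6810 A × 106560 s = 72570 C, so n(e⁻) = 72570/96485 = 0.7521 mol.
n(Mn) deposited = 20.7 / 54.94 = 0.3768 mol.
Electrons per atom = n(e⁻)/n(Mn) = 0.7521 / 0.3768 = 2.00 ≈ 2, so the ion is Mn²⁺.

2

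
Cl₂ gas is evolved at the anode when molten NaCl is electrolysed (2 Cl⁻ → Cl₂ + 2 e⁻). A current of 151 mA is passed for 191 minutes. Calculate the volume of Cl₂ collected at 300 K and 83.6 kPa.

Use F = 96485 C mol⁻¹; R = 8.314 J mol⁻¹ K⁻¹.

0.268 L

Q = I·t = 0.1510 A × 11460 s = 1730 C.
n(e⁻) = Q/F = 1730 / 96485 = 0.01794 mol.
2 electrons are transferred per Cl₂ molecule, so n(Cl₂) = 0.01794 / 2 = 0.008968 mol.
V = nRT/P = (0.008968 × 8.314 × 300) / (83.6 × 10³ Pa) = 2.68 × 10⁻⁴ m³ = 0.268 L.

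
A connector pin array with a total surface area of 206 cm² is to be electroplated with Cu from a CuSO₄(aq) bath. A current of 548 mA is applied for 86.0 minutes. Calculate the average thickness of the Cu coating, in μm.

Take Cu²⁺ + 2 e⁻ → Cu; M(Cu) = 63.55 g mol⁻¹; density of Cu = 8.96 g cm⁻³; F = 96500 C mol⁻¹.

Q = I·t = 0.5480 × 5160.0 = 2828 C; n(e⁻) = 0.02930 mol.
n(Cu) = n(e⁻)/2 = 0.01465 mol, so m = 0.01465 × 63.55 = 0.9311 g.
Volume = m/ρ = 0.9311 / 8.96 = 0.1039 cm³.
Thickness = V/A = 0.1039 / 206 = 5.04 × 10⁻⁴ cm = 5.04 μm.

5.04 μm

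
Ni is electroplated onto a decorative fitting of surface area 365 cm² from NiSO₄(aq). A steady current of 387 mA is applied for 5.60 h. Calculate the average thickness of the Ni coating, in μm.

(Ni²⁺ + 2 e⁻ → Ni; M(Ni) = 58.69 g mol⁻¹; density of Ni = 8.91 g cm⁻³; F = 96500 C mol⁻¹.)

Q = I·t = 0.3870 × 20160 = 7802 C; n(e⁻) = 0.08085 mol.
n(Ni) = n(e⁻)/2 = 0.04042 mol, so m = 0.04042 × 58.69 = 2.373 g.
Volume = m/ρ = 2.373 / 8.91 = 0.2663 cm³.
Thickness = V/A = 0.2663 / 365 = 7.30 × 10⁻⁴ cm = 7.30 μm.

7.30 μm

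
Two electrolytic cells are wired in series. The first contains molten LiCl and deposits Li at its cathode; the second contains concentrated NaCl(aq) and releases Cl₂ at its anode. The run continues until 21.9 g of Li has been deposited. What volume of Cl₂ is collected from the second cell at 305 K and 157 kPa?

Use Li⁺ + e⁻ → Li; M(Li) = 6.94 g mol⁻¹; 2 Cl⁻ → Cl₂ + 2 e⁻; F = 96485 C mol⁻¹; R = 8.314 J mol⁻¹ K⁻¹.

n(Li) = 21.9 / 6.94 = 3.156 mol, so n(e⁻) = 1 × 3.156 = 3.156 mol.
The cells are in series, so the same 3.156 mol of electrons passes through the second cell.
2 Cl⁻ → Cl₂ + 2 e⁻ — 2 mol e⁻ per mol Cl₂, so n(Cl₂) = 3.156/2 = 1.578 mol.
V = nRT/P = (1.578 × 8.314 × 305) / (157 × 10³) = 0.0255 m³ = 25.5 L.

25.5 L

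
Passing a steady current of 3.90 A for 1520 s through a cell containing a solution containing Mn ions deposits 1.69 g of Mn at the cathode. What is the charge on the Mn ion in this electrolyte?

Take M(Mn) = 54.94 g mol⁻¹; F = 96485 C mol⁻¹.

+2

Q = I·t = 3.900 A × 1520.0 s = 5928 C, so n(e⁻) = 5928/96485 = 0.06144 mol.
n(Mn) deposited = 1.69 / 54.94 = 0.03076 mol.
Electrons per atom = n(e⁻)/n(Mn) = 0.06144 / 0.03076 = 2.00 ≈ 2, so the ion is Mn²⁺.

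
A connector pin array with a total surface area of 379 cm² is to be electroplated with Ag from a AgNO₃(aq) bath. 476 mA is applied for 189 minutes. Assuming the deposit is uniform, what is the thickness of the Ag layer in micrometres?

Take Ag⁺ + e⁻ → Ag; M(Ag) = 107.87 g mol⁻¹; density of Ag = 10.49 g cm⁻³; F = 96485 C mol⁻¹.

15.2 μm

Q = I·t = 0.4760 × 11340 = 5398 C; n(e⁻) = 0.05594 mol.
n(Ag) = n(e⁻)/1 = 0.05594 mol, so m = 0.05594 × 107.87 = 6.035 g.
Volume = m/ρ = 6.035 / 10.49 = 0.5753 cm³.
Thickness = V/A = 0.5753 / 379 = 0.00152 cm = 15.2 μm.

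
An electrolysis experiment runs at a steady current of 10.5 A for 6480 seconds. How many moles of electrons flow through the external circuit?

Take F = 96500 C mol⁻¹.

Q = I·t = 10.50 A × 6480.0 s = 68040 C.
n(e⁻) = Q/F = 68040 / 96500 = 0.705 mol.

0.705 mol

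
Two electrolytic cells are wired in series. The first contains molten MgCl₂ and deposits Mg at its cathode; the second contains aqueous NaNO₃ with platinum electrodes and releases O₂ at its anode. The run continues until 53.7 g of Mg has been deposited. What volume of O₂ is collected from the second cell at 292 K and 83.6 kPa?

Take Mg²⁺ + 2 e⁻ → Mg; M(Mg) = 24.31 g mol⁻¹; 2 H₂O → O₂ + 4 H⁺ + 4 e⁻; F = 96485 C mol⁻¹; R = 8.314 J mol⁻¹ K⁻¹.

32.1 L

n(Mg) = 53.7 / 24.31 = 2.209 mol, so n(e⁻) = 2 × 2.209 = 4.418 mol.
The cells are in series, so the same 4.418 mol of electrons passes through the second cell.
2 H₂O → O₂ + 4 H⁺ + 4 e⁻ — 4 mol e⁻ per mol O₂, so n(O₂) = 4.418/4 = 1.104 mol.
V = nRT/P = (1.104 × 8.314 × 292) / (83.6 × 10³) = 0.0321 m³ = 32.1 L.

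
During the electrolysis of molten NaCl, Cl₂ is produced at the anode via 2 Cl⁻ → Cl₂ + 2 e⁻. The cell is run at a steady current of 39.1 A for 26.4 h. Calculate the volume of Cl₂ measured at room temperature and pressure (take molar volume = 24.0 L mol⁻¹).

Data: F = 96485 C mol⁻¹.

Q = I·t = 39.10 A × 95040 s = 3716000 C.
n(e⁻) = Q/F = 3716000 / 96485 = 38.51 mol.
2 electrons are transferred per Cl₂ molecule, so n(Cl₂) = 38.51 / 2 = 19.26 mol.
V = n × V_m = 19.26 × 24.0 = 462 L.

462 L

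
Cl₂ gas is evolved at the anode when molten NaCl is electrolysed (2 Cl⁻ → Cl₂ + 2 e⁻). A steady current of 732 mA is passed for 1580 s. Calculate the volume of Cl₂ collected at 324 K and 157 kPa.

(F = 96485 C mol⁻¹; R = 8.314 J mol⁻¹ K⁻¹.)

0.103 L

Q = I·t = 0.7320 A × 1580.0 s = 1157 C.
n(e⁻) = Q/F = 1157 / 96485 = 0.01199 mol.
2 electrons are transferred per Cl₂ molecule, so n(Cl₂) = 0.01199 / 2 = 0.005993 mol.
V = nRT/P = (0.005993 × 8.314 × 324) / (157 × 10³ Pa) = 1.03 × 10⁻⁴ m³ = 0.103 L.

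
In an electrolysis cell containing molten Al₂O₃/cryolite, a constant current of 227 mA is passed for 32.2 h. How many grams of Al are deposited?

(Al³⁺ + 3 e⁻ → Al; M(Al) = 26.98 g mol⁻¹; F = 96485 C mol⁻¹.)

Q = I·t = 0.2270 A × 115920 s = 26310 C.
n(e⁻) = Q/F = 26310 / 96485 = 0.2727 mol.
Al³⁺ + 3 e⁻ → Al, so n(Al) = n(e⁻)/3 = 0.09091 mol.
m = n·M = 0.09091 × 26.98 = 2.45 g.

2.45 g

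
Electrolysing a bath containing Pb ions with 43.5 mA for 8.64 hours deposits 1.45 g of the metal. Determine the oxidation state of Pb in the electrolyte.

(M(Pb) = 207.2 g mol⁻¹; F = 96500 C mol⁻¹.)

+2

Q = I·t = 0.04350 A × 31104 s = 1353 C, so n(e⁻) = 1353/96500 = 0.01402 mol.
n(Pb) deposited = 1.45 / 207.2 = 0.006998 mol.
Electrons per atom = n(e⁻)/n(Pb) = 0.01402 / 0.006998 = 2.00 ≈ 2, so the ion is Pb²⁺.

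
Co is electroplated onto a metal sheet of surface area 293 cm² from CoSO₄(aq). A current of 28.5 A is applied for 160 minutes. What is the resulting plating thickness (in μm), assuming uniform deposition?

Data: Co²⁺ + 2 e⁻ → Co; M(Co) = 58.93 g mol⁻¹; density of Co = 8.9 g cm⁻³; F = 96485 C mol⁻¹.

Q = I·t = 28.50 × 9600.0 = 273600 C; n(e⁻) = 2.836 mol.
n(Co) = n(e⁻)/2 = 1.418 mol, so m = 1.418 × 58.93 = 83.55 g.
Volume = m/ρ = 83.55 / 8.9 = 9.388 cm³.
Thickness = V/A = 9.388 / 293 = 0.0320 cm = 320 μm.

320 μm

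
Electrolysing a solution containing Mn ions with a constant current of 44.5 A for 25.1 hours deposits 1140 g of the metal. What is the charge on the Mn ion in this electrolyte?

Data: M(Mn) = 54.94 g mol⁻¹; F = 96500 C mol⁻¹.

Q = I·t = 44.50 A × 90360 s = 4021000 C, so n(e⁻) = 4021000/96500 = 41.67 mol.
n(Mn) deposited = 1140 / 54.94 = 20.75 mol.
Electrons per atom = n(e⁻)/n(Mn) = 41.67 / 20.75 = 2.01 ≈ 2, so the ion is Mn²⁺.

+2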